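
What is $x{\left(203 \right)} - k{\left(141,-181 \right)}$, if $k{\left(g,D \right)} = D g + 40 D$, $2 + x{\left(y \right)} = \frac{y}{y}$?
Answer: $32760$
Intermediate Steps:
$x{\left(y \right)} = -1$ ($x{\left(y \right)} = -2 + \frac{y}{y} = -2 + 1 = -1$)
$k{\left(g,D \right)} = 40 D + D g$
$x{\left(203 \right)} - k{\left(141,-181 \right)} = -1 - - 181 \left(40 + 141\right) = -1 - \left(-181\right) 181 = -1 - -32761 = -1 + 32761 = 32760$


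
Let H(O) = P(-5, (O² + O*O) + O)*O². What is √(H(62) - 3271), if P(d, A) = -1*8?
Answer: I*√34023 ≈ 184.45*I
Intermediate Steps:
P(d, A) = -8
H(O) = -8*O²
√(H(62) - 3271) = √(-8*62² - 3271) = √(-8*3844 - 3271) = √(-30752 - 3271) = √(-34023) = I*√34023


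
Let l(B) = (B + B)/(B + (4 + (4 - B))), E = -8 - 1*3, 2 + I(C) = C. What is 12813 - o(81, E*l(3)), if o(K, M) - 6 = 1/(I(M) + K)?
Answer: 3624377/283 ≈ 12807.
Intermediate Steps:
I(C) = -2 + C
E = -11 (E = -8 - 3 = -11)
l(B) = B/4 (l(B) = (2*B)/(B + (8 - B)) = (2*B)/8 = (2*B)*(1/8) = B/4)
o(K, M) = 6 + 1/(-2 + K + M) (o(K, M) = 6 + 1/((-2 + M) + K) = 6 + 1/(-2 + K + M))
12813 - o(81, E*l(3)) = 12813 - (-11 + 6*81 + 6*(-11*3/4))/(-2 + 81 - 11*3/4) = 12813 - (-11 + 486 + 6*(-11*3/4))/(-2 + 81 - 11*3/4) = 12813 - (-11 + 486 + 6*(-33/4))/(-2 + 81 - 33/4) = 12813 - (-11 + 486 - 99/2)/283/4 = 12813 - 4*851/(283*2) = 12813 - 1*1702/283 = 12813 - 1702/283 = 3624377/283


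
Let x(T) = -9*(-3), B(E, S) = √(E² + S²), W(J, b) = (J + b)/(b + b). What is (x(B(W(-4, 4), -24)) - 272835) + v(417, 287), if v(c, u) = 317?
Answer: -272491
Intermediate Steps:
W(J, b) = (J + b)/(2*b) (W(J, b) = (J + b)/((2*b)) = (J + b)*(1/(2*b)) = (J + b)/(2*b))
x(T) = 27
(x(B(W(-4, 4), -24)) - 272835) + v(417, 287) = (27 - 272835) + 317 = -272808 + 317 = -272491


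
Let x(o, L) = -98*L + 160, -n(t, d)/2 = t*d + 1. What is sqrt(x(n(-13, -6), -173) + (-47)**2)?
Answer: 3*sqrt(2147) ≈ 139.01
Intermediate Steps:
n(t, d) = -2 - 2*d*t (n(t, d) = -2*(t*d + 1) = -2*(d*t + 1) = -2*(1 + d*t) = -2 - 2*d*t)
x(o, L) = 160 - 98*L
sqrt(x(n(-13, -6), -173) + (-47)**2) = sqrt((160 - 98*(-173)) + (-47)**2) = sqrt((160 + 16954) + 2209) = sqrt(17114 + 2209) = sqrt(19323) = 3*sqrt(2147)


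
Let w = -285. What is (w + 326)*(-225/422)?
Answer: -9225/422 ≈ -21.860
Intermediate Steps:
(w + 326)*(-225/422) = (-285 + 326)*(-225/422) = 41*(-225*1/422) = 41*(-225/422) = -9225/422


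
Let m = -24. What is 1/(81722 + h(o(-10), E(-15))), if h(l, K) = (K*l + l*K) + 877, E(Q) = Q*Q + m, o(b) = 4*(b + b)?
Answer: 1/50439 ≈ 1.9826e-5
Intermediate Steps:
o(b) = 8*b (o(b) = 4*(2*b) = 8*b)
E(Q) = -24 + Q² (E(Q) = Q*Q - 24 = Q² - 24 = -24 + Q²)
h(l, K) = 877 + 2*K*l (h(l, K) = (K*l + K*l) + 877 = 2*K*l + 877 = 877 + 2*K*l)
1/(81722 + h(o(-10), E(-15))) = 1/(81722 + (877 + 2*(-24 + (-15)²)*(8*(-10)))) = 1/(81722 + (877 + 2*(-24 + 225)*(-80))) = 1/(81722 + (877 + 2*201*(-80))) = 1/(81722 + (877 - 32160)) = 1/(81722 - 31283) = 1/50439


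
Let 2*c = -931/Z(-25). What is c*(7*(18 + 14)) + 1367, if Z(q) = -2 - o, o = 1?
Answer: 108373/3 ≈ 36124.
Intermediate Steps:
Z(q) = -3 (Z(q) = -2 - 1*1 = -2 - 1 = -3)
c = 931/6 (c = (-931/(-3))/2 = (-931*(-⅓))/2 = (½)*(931/3) = 931/6 ≈ 155.17)
c*(7*(18 + 14)) + 1367 = 931*(7*(18 + 14))/6 + 1367 = 931*(7*32)/6 + 1367 = (931/6)*224 + 1367 = 104272/3 + 1367 = 108373/3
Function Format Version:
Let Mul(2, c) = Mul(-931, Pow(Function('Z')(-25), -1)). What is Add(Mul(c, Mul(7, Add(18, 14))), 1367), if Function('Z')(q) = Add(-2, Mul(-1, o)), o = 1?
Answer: Rational(108373, 3) ≈ 36124.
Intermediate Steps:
Function('Z')(q) = -3 (Function('Z')(q) = Add(-2, Mul(-1, 1)) = Add(-2, -1) = -3)
c = Rational(931, 6) (c = Mul(Rational(1, 2), Mul(-931, Pow(-3, -1))) = Mul(Rational(1, 2), Mul(-931, Rational(-1, 3))) = Mul(Rational(1, 2), Rational(931, 3)) = Rational(931, 6) ≈ 155.17)
Add(Mul(c, Mul(7, Add(18, 14))), 1367) = Add(Mul(Rational(931, 6), Mul(7, Add(18, 14))), 1367) = Add(Mul(Rational(931, 6), Mul(7, 32)), 1367) = Add(Mul(Rational(931, 6), 224), 1367) = Add(Rational(104272, 3), 1367) = Rational(108373, 3)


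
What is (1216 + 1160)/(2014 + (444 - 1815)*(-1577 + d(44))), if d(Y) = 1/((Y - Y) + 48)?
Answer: 12672/11541613 ≈ 0.0010979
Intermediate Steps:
d(Y) = 1/48 (d(Y) = 1/(0 + 48) = 1/48)
(1216 + 1160)/(2014 + (444 - 1815)*(-1577 + d(44))) = (1216 + 1160)/(2014 + (444 - 1815)*(-1577 + 1/48)) = 2376/(2014 - 1371*(-75695/48)) = 2376/(2014 + 34592615/16) = 2376/(34624839/16) = 2376*(16/34624839) = 12672/11541613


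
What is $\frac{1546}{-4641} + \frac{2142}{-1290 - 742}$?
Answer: $- \frac{6541247}{4715256} \approx -1.3873$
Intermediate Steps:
$\frac{1546}{-4641} + \frac{2142}{-1290 - 742} = 1546 \left(- \frac{1}{4641}\right) + \frac{2142}{-1290 - 742} = - \frac{1546}{4641} + \frac{2142}{-2032} = - \frac{1546}{4641} + 2142 \left(- \frac{1}{2032}\right) = - \frac{1546}{4641} - \frac{1071}{1016} = - \frac{6541247}{4715256}$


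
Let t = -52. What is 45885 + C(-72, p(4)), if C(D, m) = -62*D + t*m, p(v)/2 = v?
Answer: 49933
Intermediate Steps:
p(v) = 2*v
C(D, m) = -62*D - 52*m
45885 + C(-72, p(4)) = 45885 + (-62*(-72) - 104*4) = 45885 + (4464 - 52*8) = 45885 + (4464 - 416) = 45885 + 4048 = 49933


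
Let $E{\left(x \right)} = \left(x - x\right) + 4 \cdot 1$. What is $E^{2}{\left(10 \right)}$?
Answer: $16$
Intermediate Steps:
$E{\left(x \right)} = 4$ ($E{\left(x \right)} = 0 + 4 = 4$)
$E^{2}{\left(10 \right)} = 4^{2} = 16$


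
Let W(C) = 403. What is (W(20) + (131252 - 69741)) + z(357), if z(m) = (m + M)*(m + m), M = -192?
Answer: 179724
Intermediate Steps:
z(m) = 2*m*(-192 + m) (z(m) = (m - 192)*(m + m) = (-192 + m)*(2*m) = 2*m*(-192 + m))
(W(20) + (131252 - 69741)) + z(357) = (403 + (131252 - 69741)) + 2*357*(-192 + 357) = (403 + 61511) + 2*357*165 = 61914 + 117810 = 179724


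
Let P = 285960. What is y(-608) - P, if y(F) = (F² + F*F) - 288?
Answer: 453080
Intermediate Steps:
y(F) = -288 + 2*F² (y(F) = (F² + F²) - 288 = 2*F² - 288 = -288 + 2*F²)
y(-608) - P = (-288 + 2*(-608)²) - 1*285960 = (-288 + 2*369664) - 285960 = (-288 + 739328) - 285960 = 739040 - 285960 = 453080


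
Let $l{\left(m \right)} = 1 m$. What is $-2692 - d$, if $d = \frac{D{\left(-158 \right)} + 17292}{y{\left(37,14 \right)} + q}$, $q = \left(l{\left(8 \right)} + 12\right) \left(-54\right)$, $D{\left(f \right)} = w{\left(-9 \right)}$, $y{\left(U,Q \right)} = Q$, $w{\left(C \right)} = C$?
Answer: $- \frac{2852389}{1066} \approx -2675.8$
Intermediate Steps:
$D{\left(f \right)} = -9$
$l{\left(m \right)} = m$
$q = -1080$ ($q = \left(8 + 12\right) \left(-54\right) = 20 \left(-54\right) = -1080$)
$d = - \frac{17283}{1066}$ ($d = \frac{-9 + 17292}{14 - 1080} = \frac{17283}{-1066} = 17283 \left(- \frac{1}{1066}\right) = - \frac{17283}{1066} \approx -16.213$)
$-2692 - d = -2692 - - \frac{17283}{1066} = -2692 + \frac{17283}{1066} = - \frac{2852389}{1066}$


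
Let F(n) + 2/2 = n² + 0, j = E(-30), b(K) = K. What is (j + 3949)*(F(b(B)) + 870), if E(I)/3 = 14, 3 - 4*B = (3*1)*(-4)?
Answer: 56388839/16 ≈ 3.5243e+6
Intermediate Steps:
B = 15/4 (B = ¾ - 3*1*(-4)/4 = ¾ - 3*(-4)/4 = ¾ - ¼*(-12) = ¾ + 3 = 15/4 ≈ 3.7500)
E(I) = 42 (E(I) = 3*14 = 42)
j = 42
F(n) = -1 + n² (F(n) = -1 + (n² + 0) = -1 + n²)
(j + 3949)*(F(b(B)) + 870) = (42 + 3949)*((-1 + (15/4)²) + 870) = 3991*((-1 + 225/16) + 870) = 3991*(209/16 + 870) = 3991*(14129/16) = 56388839/16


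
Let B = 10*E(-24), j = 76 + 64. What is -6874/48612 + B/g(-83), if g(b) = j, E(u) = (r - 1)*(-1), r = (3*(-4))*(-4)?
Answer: -297625/85071 ≈ -3.4985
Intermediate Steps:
r = 48 (r = -12*(-4) = 48)
E(u) = -47 (E(u) = (48 - 1)*(-1) = 47*(-1) = -47)
j = 140
g(b) = 140
B = -470 (B = 10*(-47) = -470)
-6874/48612 + B/g(-83) = -6874/48612 - 470/140 = -6874*1/48612 - 470*1/140 = -3437/24306 - 47/14 = -297625/85071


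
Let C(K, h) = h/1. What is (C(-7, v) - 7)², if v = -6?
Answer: 169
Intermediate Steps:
C(K, h) = h (C(K, h) = h*1 = h)
(C(-7, v) - 7)² = (-6 - 7)² = (-13)² = 169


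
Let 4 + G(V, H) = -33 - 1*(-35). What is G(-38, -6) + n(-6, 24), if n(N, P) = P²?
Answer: 574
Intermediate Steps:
G(V, H) = -2 (G(V, H) = -4 + (-33 - 1*(-35)) = -4 + (-33 + 35) = -4 + 2 = -2)
G(-38, -6) + n(-6, 24) = -2 + 24² = -2 + 576 = 574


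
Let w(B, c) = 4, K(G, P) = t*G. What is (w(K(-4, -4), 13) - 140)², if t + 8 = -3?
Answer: 18496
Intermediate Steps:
t = -11 (t = -8 - 3 = -11)
K(G, P) = -11*G
(w(K(-4, -4), 13) - 140)² = (4 - 140)² = (-136)² = 18496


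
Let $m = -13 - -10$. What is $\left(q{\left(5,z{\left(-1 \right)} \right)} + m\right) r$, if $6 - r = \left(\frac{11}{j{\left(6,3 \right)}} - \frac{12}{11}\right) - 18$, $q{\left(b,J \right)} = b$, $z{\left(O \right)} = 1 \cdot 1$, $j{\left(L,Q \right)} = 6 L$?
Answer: $\frac{9815}{198} \approx 49.571$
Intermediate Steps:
$z{\left(O \right)} = 1$
$r = \frac{9815}{396}$ ($r = 6 - \left(\left(\frac{11}{6 \cdot 6} - \frac{12}{11}\right) - 18\right) = 6 - \left(\left(\frac{11}{36} - \frac{12}{11}\right) - 18\right) = 6 - \left(- \frac{311}{396} - 18\right) = 6 - - \frac{7439}{396} = 6 + \frac{7439}{396} = \frac{9815}{396} \approx 24.785$)
$m = -3$ ($m = -13 + 10 = -3$)
$\left(q{\left(5,z{\left(-1 \right)} \right)} + m\right) r = \left(5 - 3\right) \frac{9815}{396} = 2 \cdot \frac{9815}{396} = \frac{9815}{198}$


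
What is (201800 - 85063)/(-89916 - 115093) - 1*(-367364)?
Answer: 75312809539/205009 ≈ 3.6736e+5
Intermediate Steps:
(201800 - 85063)/(-89916 - 115093) - 1*(-367364) = 116737/(-205009) + 367364 = 116737*(-1/205009) + 367364 = -116737/205009 + 367364 = 75312809539/205009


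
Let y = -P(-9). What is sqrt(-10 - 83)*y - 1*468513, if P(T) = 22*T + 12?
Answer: -468513 + 186*I*sqrt(93) ≈ -4.6851e+5 + 1793.7*I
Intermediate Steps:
P(T) = 12 + 22*T
y = 186 (y = -(12 + 22*(-9)) = -(12 - 198) = -1*(-186) = 186)
sqrt(-10 - 83)*y - 1*468513 = sqrt(-10 - 83)*186 - 1*468513 = sqrt(-93)*186 - 468513 = (I*sqrt(93))*186 - 468513 = 186*I*sqrt(93) - 468513 = -468513 + 186*I*sqrt(93)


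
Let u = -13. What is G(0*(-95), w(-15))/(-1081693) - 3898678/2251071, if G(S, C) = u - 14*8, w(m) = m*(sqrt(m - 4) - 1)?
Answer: -4216891317979/2434967743203 ≈ -1.7318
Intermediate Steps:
w(m) = m*(-1 + sqrt(-4 + m)) (w(m) = m*(sqrt(-4 + m) - 1) = m*(-1 + sqrt(-4 + m)))
G(S, C) = -125 (G(S, C) = -13 - 14*8 = -13 - 112 = -125)
G(0*(-95), w(-15))/(-1081693) - 3898678/2251071 = -125/(-1081693) - 3898678/2251071 = -125*(-1/1081693) - 3898678*1/2251071 = 125/1081693 - 3898678/2251071 = -4216891317979/2434967743203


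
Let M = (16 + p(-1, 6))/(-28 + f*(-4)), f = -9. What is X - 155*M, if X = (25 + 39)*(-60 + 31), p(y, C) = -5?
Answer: -16553/8 ≈ -2069.1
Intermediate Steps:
M = 11/8 (M = (16 - 5)/(-28 - 9*(-4)) = 11/(-28 + 36) = 11/8 ≈ 1.3750)
X = -1856 (X = 64*(-29) = -1856)
X - 155*M = -1856 - 155*11/8 = -1856 - 1705/8 = -16553/8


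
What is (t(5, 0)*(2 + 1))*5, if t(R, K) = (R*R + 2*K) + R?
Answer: 450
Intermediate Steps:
t(R, K) = R + R**2 + 2*K (t(R, K) = (R**2 + 2*K) + R = R + R**2 + 2*K)
(t(5, 0)*(2 + 1))*5 = ((5 + 5**2 + 2*0)*(2 + 1))*5 = ((5 + 25 + 0)*3)*5 = (30*3)*5 = 90*5 = 450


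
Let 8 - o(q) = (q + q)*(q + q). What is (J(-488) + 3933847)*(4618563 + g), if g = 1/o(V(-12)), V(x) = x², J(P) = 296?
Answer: 1506954360019336281/82936 ≈ 1.8170e+13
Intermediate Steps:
o(q) = 8 - 4*q² (o(q) = 8 - (q + q)*(q + q) = 8 - 2*q*2*q = 8 - 4*q²)
g = -1/82936 (g = 1/(8 - 4*((-12)²)²) = 1/(8 - 4*144²) = 1/(8 - 4*20736) = 1/(8 - 82944) = 1/(-82936) = -1/82936 ≈ -1.2057e-5)
(J(-488) + 3933847)*(4618563 + g) = (296 + 3933847)*(4618563 - 1/82936) = 3934143*(383045140967/82936) = 1506954360019336281/82936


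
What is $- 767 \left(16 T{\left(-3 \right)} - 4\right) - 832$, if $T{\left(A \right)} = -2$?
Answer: $26780$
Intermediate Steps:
$- 767 \left(16 T{\left(-3 \right)} - 4\right) - 832 = - 767 \left(16 \left(-2\right) - 4\right) - 832 = - 767 \left(-32 - 4\right) - 832 = \left(-767\right) \left(-36\right) - 832 = 27612 - 832 = 26780$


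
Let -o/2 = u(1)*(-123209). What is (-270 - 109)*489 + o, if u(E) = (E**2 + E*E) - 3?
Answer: -431749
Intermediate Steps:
u(E) = -3 + 2*E**2 (u(E) = (E**2 + E**2) - 3 = 2*E**2 - 3 = -3 + 2*E**2)
o = -246418 (o = -2*(-3 + 2*1**2)*(-123209) = -2*(-3 + 2*1)*(-123209) = -2*(-3 + 2)*(-123209) = -(-2)*(-123209) = -2*123209 = -246418)
(-270 - 109)*489 + o = (-270 - 109)*489 - 246418 = -379*489 - 246418 = -185331 - 246418 = -431749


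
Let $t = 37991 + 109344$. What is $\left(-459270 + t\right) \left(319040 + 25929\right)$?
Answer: $-107607905015$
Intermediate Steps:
$t = 147335$
$\left(-459270 + t\right) \left(319040 + 25929\right) = \left(-459270 + 147335\right) \left(319040 + 25929\right) = \left(-311935\right) 344969 = -107607905015$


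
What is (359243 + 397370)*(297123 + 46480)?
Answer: 259974496639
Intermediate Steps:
(359243 + 397370)*(297123 + 46480) = 756613*343603 = 259974496639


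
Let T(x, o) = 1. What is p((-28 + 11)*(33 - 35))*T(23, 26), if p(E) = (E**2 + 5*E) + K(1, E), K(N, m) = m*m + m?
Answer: 2516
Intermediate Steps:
K(N, m) = m + m**2 (K(N, m) = m**2 + m = m + m**2)
p(E) = E**2 + 5*E + E*(1 + E) (p(E) = (E**2 + 5*E) + E*(1 + E) = E**2 + 5*E + E*(1 + E))
p((-28 + 11)*(33 - 35))*T(23, 26) = (2*((-28 + 11)*(33 - 35))*(3 + (-28 + 11)*(33 - 35)))*1 = (2*(-17*(-2))*(3 - 17*(-2)))*1 = (2*34*(3 + 34))*1 = (2*34*37)*1 = 2516*1 = 2516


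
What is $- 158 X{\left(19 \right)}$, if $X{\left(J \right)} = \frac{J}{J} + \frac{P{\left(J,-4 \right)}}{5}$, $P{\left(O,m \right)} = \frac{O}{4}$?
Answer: $- \frac{3081}{10} \approx -308.1$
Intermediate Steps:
$P{\left(O,m \right)} = \frac{O}{4}$ ($P{\left(O,m \right)} = O \frac{1}{4} = \frac{O}{4}$)
$X{\left(J \right)} = 1 + \frac{J}{20}$ ($X{\left(J \right)} = \frac{J}{J} + \frac{\frac{1}{4} J}{5} = 1 + \frac{J}{4} \cdot \frac{1}{5} = 1 + \frac{J}{20}$)
$- 158 X{\left(19 \right)} = - 158 \left(1 + \frac{1}{20} \cdot 19\right) = - 158 \left(1 + \frac{19}{20}\right) = \left(-158\right) \frac{39}{20} = - \frac{3081}{10}$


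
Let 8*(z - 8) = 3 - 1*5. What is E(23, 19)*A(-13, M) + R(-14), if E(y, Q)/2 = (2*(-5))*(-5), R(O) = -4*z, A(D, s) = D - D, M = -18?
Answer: -31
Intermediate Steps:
z = 31/4 (z = 8 + (3 - 1*5)/8 = 8 + (3 - 5)/8 = 8 + (⅛)*(-2) = 8 - ¼ = 31/4 ≈ 7.7500)
A(D, s) = 0
R(O) = -31 (R(O) = -4*31/4 = -31)
E(y, Q) = 100 (E(y, Q) = 2*((2*(-5))*(-5)) = 2*(-10*(-5)) = 2*50 = 100)
E(23, 19)*A(-13, M) + R(-14) = 100*0 - 31 = 0 - 31 = -31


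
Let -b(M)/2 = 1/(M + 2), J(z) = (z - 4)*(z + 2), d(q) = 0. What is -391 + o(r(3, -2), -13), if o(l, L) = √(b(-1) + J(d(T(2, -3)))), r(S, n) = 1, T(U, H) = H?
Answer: -391 + I*√10 ≈ -391.0 + 3.1623*I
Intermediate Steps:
J(z) = (-4 + z)*(2 + z)
b(M) = -2/(2 + M) (b(M) = -2/(M + 2) = -2/(2 + M))
o(l, L) = I*√10 (o(l, L) = √(-2/(2 - 1) + (-8 + 0² - 2*0)) = √(-2/1 + (-8 + 0 + 0)) = √(-2*1 - 8) = √(-2 - 8) = √(-10) = I*√10)
-391 + o(r(3, -2), -13) = -391 + I*√10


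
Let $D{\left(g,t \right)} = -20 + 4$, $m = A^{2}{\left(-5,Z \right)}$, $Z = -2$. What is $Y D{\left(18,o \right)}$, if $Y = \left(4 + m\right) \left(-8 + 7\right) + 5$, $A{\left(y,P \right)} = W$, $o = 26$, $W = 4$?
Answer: $240$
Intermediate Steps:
$A{\left(y,P \right)} = 4$
$m = 16$ ($m = 4^{2} = 16$)
$D{\left(g,t \right)} = -16$
$Y = -15$ ($Y = \left(4 + 16\right) \left(-8 + 7\right) + 5 = 20 \left(-1\right) + 5 = -20 + 5 = -15$)
$Y D{\left(18,o \right)} = \left(-15\right) \left(-16\right) = 240$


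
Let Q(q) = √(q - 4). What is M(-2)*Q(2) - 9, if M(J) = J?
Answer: -9 - 2*I*√2 ≈ -9.0 - 2.8284*I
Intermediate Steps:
Q(q) = √(-4 + q)
M(-2)*Q(2) - 9 = -2*√(-4 + 2) - 9 = -2*I*√2 - 9 = -9 - 2*I*√2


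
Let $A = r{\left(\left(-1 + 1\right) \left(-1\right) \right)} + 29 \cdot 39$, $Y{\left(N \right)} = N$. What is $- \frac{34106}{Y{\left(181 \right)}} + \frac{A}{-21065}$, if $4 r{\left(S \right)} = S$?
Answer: $- \frac{718647601}{3812765} \approx -188.48$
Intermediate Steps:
$r{\left(S \right)} = \frac{S}{4}$
$A = 1131$ ($A = \frac{\left(-1 + 1\right) \left(-1\right)}{4} + 29 \cdot 39 = \frac{0 \left(-1\right)}{4} + 1131 = \frac{1}{4} \cdot 0 + 1131 = 0 + 1131 = 1131$)
$- \frac{34106}{Y{\left(181 \right)}} + \frac{A}{-21065} = - \frac{34106}{181} + \frac{1131}{-21065} = \left(-34106\right) \frac{1}{181} + 1131 \left(- \frac{1}{21065}\right) = - \frac{34106}{181} - \frac{1131}{21065} = - \frac{718647601}{3812765}$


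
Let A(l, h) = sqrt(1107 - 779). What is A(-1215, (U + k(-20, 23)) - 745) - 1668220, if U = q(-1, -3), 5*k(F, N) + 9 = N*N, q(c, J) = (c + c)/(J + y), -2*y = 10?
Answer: -1668220 + 2*sqrt(82) ≈ -1.6682e+6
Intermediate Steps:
y = -5 (y = -1/2*10 = -5)
q(c, J) = 2*c/(-5 + J) (q(c, J) = (c + c)/(J - 5) = (2*c)/(-5 + J) = 2*c/(-5 + J))
k(F, N) = -9/5 + N**2/5 (k(F, N) = -9/5 + (N*N)/5 = -9/5 + N**2/5)
U = 1/4 (U = 2*(-1)/(-5 - 3) = 2*(-1)/(-8) = 2*(-1)*(-1/8) = 1/4 ≈ 0.25000)
A(l, h) = 2*sqrt(82) (A(l, h) = sqrt(328) = 2*sqrt(82))
A(-1215, (U + k(-20, 23)) - 745) - 1668220 = 2*sqrt(82) - 1668220 = -1668220 + 2*sqrt(82)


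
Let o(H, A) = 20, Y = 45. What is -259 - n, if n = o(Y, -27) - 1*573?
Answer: 294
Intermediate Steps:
n = -553 (n = 20 - 1*573 = 20 - 573 = -553)
-259 - n = -259 - 1*(-553) = -259 + 553 = 294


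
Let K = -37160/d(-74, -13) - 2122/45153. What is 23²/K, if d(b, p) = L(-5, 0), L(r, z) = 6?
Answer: -23885937/279649702 ≈ -0.085414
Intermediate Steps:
d(b, p) = 6
K = -279649702/45153 (K = -37160/6 - 2122/45153 = -37160*⅙ - 2122*1/45153 = -18580/3 - 2122/45153 = -279649702/45153 ≈ -6193.4)
23²/K = 23²/(-279649702/45153) = 529*(-45153/279649702) = -23885937/279649702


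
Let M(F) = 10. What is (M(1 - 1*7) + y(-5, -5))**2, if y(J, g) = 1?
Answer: 121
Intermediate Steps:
(M(1 - 1*7) + y(-5, -5))**2 = (10 + 1)**2 = 11**2 = 121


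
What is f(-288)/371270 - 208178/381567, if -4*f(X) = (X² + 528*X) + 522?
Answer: -141493125587/283328760180 ≈ -0.49940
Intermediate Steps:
f(X) = -261/2 - 132*X - X²/4 (f(X) = -((X² + 528*X) + 522)/4 = -(522 + X² + 528*X)/4 = -261/2 - 132*X - X²/4)
f(-288)/371270 - 208178/381567 = (-261/2 - 132*(-288) - ¼*(-288)²)/371270 - 208178/381567 = (-261/2 + 38016 - ¼*82944)*(1/371270) - 208178*1/381567 = (-261/2 + 38016 - 20736)*(1/371270) - 208178/381567 = (34299/2)*(1/371270) - 208178/381567 = 34299/742540 - 208178/381567 = -141493125587/283328760180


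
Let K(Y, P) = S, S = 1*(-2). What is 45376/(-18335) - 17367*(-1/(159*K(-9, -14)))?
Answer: -110951171/1943510 ≈ -57.088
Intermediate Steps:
S = -2
K(Y, P) = -2
45376/(-18335) - 17367*(-1/(159*K(-9, -14))) = 45376/(-18335) - 17367/((-159*(-2))) = 45376*(-1/18335) - 17367/318 = -45376/18335 - 17367*1/318 = -45376/18335 - 5789/106 = -110951171/1943510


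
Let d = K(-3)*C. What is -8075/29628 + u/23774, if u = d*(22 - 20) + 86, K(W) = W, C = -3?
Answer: -94446869/352188036 ≈ -0.26817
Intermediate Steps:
d = 9 (d = -3*(-3) = 9)
u = 104 (u = 9*(22 - 20) + 86 = 9*2 + 86 = 18 + 86 = 104)
-8075/29628 + u/23774 = -8075/29628 + 104/23774 = -8075*1/29628 + 104*(1/23774) = -8075/29628 + 52/11887 = -94446869/352188036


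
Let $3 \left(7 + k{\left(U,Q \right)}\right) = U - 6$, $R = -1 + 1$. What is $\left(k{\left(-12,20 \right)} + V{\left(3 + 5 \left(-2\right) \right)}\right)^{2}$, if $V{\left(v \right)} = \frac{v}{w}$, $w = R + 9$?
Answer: $\frac{15376}{81} \approx 189.83$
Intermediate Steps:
$R = 0$
$w = 9$ ($w = 0 + 9 = 9$)
$k{\left(U,Q \right)} = -9 + \frac{U}{3}$ ($k{\left(U,Q \right)} = -7 + \frac{U - 6}{3} = -7 + \frac{-6 + U}{3} = -7 + \left(-2 + \frac{U}{3}\right) = -9 + \frac{U}{3}$)
$V{\left(v \right)} = \frac{v}{9}$
$\left(k{\left(-12,20 \right)} + V{\left(3 + 5 \left(-2\right) \right)}\right)^{2} = \left(\left(-9 + \frac{1}{3} \left(-12\right)\right) + \frac{3 + 5 \left(-2\right)}{9}\right)^{2} = \left(\left(-9 - 4\right) + \frac{3 - 10}{9}\right)^{2} = \left(-13 + \frac{1}{9} \left(-7\right)\right)^{2} = \left(-13 - \frac{7}{9}\right)^{2} = \left(- \frac{124}{9}\right)^{2} = \frac{15376}{81}$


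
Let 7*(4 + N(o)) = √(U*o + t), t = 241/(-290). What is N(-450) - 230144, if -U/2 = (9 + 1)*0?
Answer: -230148 + I*√69890/2030 ≈ -2.3015e+5 + 0.13023*I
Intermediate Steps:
U = 0 (U = -2*(9 + 1)*0 = -20*0 = -2*0 = 0)
t = -241/290 (t = 241*(-1/290) = -241/290 ≈ -0.83103)
N(o) = -4 + I*√69890/2030 (N(o) = -4 + √(0*o - 241/290)/7 = -4 + √(0 - 241/290)/7 = -4 + √(-241/290)/7 = -4 + (I*√69890/290)/7 = -4 + I*√69890/2030)
N(-450) - 230144 = (-4 + I*√69890/2030) - 230144 = -230148 + I*√69890/2030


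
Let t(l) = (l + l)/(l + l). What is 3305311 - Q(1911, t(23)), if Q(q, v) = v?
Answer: 3305310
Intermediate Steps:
t(l) = 1 (t(l) = (2*l)/((2*l)) = (2*l)*(1/(2*l)) = 1)
3305311 - Q(1911, t(23)) = 3305311 - 1*1 = 3305311 - 1 = 3305310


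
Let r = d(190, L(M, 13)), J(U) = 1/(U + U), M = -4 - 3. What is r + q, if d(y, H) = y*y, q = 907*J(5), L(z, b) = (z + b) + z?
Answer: 361907/10 ≈ 36191.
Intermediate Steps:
M = -7
L(z, b) = b + 2*z (L(z, b) = (b + z) + z = b + 2*z)
J(U) = 1/(2*U)
q = 907/10 (q = 907*((½)/5) = 907*((½)*(⅕)) = 907*(⅒) = 907/10 ≈ 90.700)
d(y, H) = y²
r = 36100 (r = 190² = 36100)
r + q = 36100 + 907/10 = 361907/10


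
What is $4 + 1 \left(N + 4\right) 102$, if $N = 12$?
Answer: $1636$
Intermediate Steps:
$4 + 1 \left(N + 4\right) 102 = 4 + 1 \left(12 + 4\right) 102 = 4 + 1 \cdot 16 \cdot 102 = 4 + 16 \cdot 102 = 4 + 1632 = 1636$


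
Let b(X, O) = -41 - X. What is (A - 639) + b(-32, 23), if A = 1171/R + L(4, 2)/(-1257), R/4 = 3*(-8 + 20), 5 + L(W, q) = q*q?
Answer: -38607031/60336 ≈ -639.87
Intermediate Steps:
L(W, q) = -5 + q² (L(W, q) = -5 + q*q = -5 + q²)
R = 144 (R = 4*(3*(-8 + 20)) = 4*(3*12) = 4*36 = 144)
A = 490697/60336 (A = 1171/144 + (-5 + 2²)/(-1257) = 1171*(1/144) + (-5 + 4)*(-1/1257) = 1171/144 - 1*(-1/1257) = 1171/144 + 1/1257 = 490697/60336 ≈ 8.1327)
(A - 639) + b(-32, 23) = (490697/60336 - 639) + (-41 - 1*(-32)) = -38064007/60336 + (-41 + 32) = -38064007/60336 - 9 = -38607031/60336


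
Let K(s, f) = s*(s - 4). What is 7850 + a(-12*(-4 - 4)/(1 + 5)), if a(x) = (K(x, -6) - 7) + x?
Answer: 8051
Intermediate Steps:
K(s, f) = s*(-4 + s)
a(x) = -7 + x + x*(-4 + x) (a(x) = (x*(-4 + x) - 7) + x = (-7 + x*(-4 + x)) + x = -7 + x + x*(-4 + x))
7850 + a(-12*(-4 - 4)/(1 + 5)) = 7850 + (-7 - 12*(-4 - 4)/(1 + 5) + (-12*(-4 - 4)/(1 + 5))*(-4 - 12*(-4 - 4)/(1 + 5))) = 7850 + (-7 - (-96)/6 + (-(-96)/6)*(-4 - (-96)/6)) = 7850 + (-7 - 12*(-4/3) + (-12*(-4/3))*(-4 - 12*(-4/3))) = 7850 + (-7 + 16 + 16*(-4 + 16)) = 7850 + (-7 + 16 + 16*12) = 7850 + (-7 + 16 + 192) = 7850 + 201 = 8051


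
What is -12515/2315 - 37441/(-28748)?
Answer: -54621061/13310324 ≈ -4.1037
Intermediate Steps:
-12515/2315 - 37441/(-28748) = -12515*1/2315 - 37441*(-1/28748) = -2503/463 + 37441/28748 = -54621061/13310324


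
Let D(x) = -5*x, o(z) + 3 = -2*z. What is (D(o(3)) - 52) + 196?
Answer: 189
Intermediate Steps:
o(z) = -3 - 2*z
(D(o(3)) - 52) + 196 = (-5*(-3 - 2*3) - 52) + 196 = (-5*(-3 - 6) - 52) + 196 = (-5*(-9) - 52) + 196 = (45 - 52) + 196 = -7 + 196 = 189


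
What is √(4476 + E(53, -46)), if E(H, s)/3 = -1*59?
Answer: √4299 ≈ 65.567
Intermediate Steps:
E(H, s) = -177 (E(H, s) = 3*(-1*59) = 3*(-59) = -177)
√(4476 + E(53, -46)) = √(4476 - 177) = √4299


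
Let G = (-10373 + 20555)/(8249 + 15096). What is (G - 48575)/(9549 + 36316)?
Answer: -1133973193/1070718425 ≈ -1.0591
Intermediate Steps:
G = 10182/23345 ≈ 0.43615
(G - 48575)/(9549 + 36316) = (10182/23345 - 48575)/(9549 + 36316) = -1133973193/23345/45865 = -1133973193/23345*1/45865 = -1133973193/1070718425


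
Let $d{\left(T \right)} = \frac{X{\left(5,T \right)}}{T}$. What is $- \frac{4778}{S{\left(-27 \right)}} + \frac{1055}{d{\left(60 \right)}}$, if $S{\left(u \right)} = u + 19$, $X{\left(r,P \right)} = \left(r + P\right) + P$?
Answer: $\frac{22073}{20} \approx 1103.7$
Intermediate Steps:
$X{\left(r,P \right)} = r + 2 P$ ($X{\left(r,P \right)} = \left(P + r\right) + P = r + 2 P$)
$S{\left(u \right)} = 19 + u$
$d{\left(T \right)} = \frac{5 + 2 T}{T}$
$- \frac{4778}{S{\left(-27 \right)}} + \frac{1055}{d{\left(60 \right)}} = - \frac{4778}{19 - 27} + \frac{1055}{2 + \frac{5}{60}} = - \frac{4778}{-8} + \frac{1055}{2 + 5 \cdot \frac{1}{60}} = \left(-4778\right) \left(- \frac{1}{8}\right) + \frac{1055}{2 + \frac{1}{12}} = \frac{2389}{4} + \frac{1055}{\frac{25}{12}} = \frac{2389}{4} + 1055 \cdot \frac{12}{25} = \frac{2389}{4} + \frac{2532}{5} = \frac{22073}{20}$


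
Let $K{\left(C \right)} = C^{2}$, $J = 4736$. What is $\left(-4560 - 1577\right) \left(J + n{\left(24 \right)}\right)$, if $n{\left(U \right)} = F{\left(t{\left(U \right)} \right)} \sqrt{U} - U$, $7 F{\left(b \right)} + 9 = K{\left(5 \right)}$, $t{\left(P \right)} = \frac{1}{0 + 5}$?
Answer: $-28917544 - \frac{196384 \sqrt{6}}{7} \approx -2.8986 \cdot 10^{7}$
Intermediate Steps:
$t{\left(P \right)} = \frac{1}{5}$
$F{\left(b \right)} = \frac{16}{7}$ ($F{\left(b \right)} = - \frac{9}{7} + \frac{5^{2}}{7} = - \frac{9}{7} + \frac{1}{7} \cdot 25 = - \frac{9}{7} + \frac{25}{7} = \frac{16}{7}$)
$n{\left(U \right)} = - U + \frac{16 \sqrt{U}}{7}$ ($n{\left(U \right)} = \frac{16 \sqrt{U}}{7} - U = - U + \frac{16 \sqrt{U}}{7}$)
$\left(-4560 - 1577\right) \left(J + n{\left(24 \right)}\right) = \left(-4560 - 1577\right) \left(4736 + \left(\left(-1\right) 24 + \frac{16 \sqrt{24}}{7}\right)\right) = - 6137 \left(4736 - \left(24 - \frac{16 \cdot 2 \sqrt{6}}{7}\right)\right) = - 6137 \left(4736 - \left(24 - \frac{32 \sqrt{6}}{7}\right)\right) = - 6137 \left(4712 + \frac{32 \sqrt{6}}{7}\right) = -28917544 - \frac{196384 \sqrt{6}}{7}$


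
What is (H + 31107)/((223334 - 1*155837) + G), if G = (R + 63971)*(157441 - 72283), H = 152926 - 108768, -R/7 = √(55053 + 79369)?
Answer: 136673962250825/9876592495612799211 + 4985102010*√134422/3292197498537599737 ≈ 1.4393e-5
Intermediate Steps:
R = -7*√134422 (R = -7*√(55053 + 79369) = -7*√134422 ≈ -2566.5)
H = 44158
G = 5447642418 - 596106*√134422 (G = (-7*√134422 + 63971)*(157441 - 72283) = (63971 - 7*√134422)*85158 = 5447642418 - 596106*√134422 ≈ 5.2291e+9)
(H + 31107)/((223334 - 1*155837) + G) = (44158 + 31107)/((223334 - 1*155837) + (5447642418 - 596106*√134422)) = 75265/((223334 - 155837) + (5447642418 - 596106*√134422)) = 75265/(67497 + (5447642418 - 596106*√134422)) = 75265/(5447709915 - 596106*√134422)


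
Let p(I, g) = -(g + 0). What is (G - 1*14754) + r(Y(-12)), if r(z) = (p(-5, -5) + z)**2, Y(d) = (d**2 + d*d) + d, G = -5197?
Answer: 59010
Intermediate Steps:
p(I, g) = -g
Y(d) = d + 2*d**2 (Y(d) = (d**2 + d**2) + d = 2*d**2 + d = d + 2*d**2)
r(z) = (5 + z)**2 (r(z) = (-1*(-5) + z)**2 = (5 + z)**2)
(G - 1*14754) + r(Y(-12)) = (-5197 - 1*14754) + (5 - 12*(1 + 2*(-12)))**2 = (-5197 - 14754) + (5 - 12*(1 - 24))**2 = -19951 + (5 - 12*(-23))**2 = -19951 + (5 + 276)**2 = -19951 + 281**2 = -19951 + 78961 = 59010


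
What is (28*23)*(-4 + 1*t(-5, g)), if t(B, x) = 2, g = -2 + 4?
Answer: -1288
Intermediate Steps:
g = 2
(28*23)*(-4 + 1*t(-5, g)) = (28*23)*(-4 + 1*2) = 644*(-4 + 2) = 644*(-2) = -1288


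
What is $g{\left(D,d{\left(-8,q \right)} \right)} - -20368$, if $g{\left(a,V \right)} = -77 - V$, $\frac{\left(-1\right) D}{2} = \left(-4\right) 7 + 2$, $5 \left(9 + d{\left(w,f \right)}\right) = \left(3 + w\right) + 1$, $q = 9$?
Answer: $\frac{101504}{5} \approx 20301.0$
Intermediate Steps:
$d{\left(w,f \right)} = - \frac{41}{5} + \frac{w}{5}$ ($d{\left(w,f \right)} = -9 + \frac{\left(3 + w\right) + 1}{5} = -9 + \frac{4 + w}{5} = -9 + \left(\frac{4}{5} + \frac{w}{5}\right) = - \frac{41}{5} + \frac{w}{5}$)
$D = 52$ ($D = - 2 \left(\left(-4\right) 7 + 2\right) = - 2 \left(-28 + 2\right) = \left(-2\right) \left(-26\right) = 52$)
$g{\left(D,d{\left(-8,q \right)} \right)} - -20368 = \left(-77 - \left(- \frac{41}{5} + \frac{1}{5} \left(-8\right)\right)\right) - -20368 = \left(-77 - \left(- \frac{41}{5} - \frac{8}{5}\right)\right) + 20368 = \left(-77 - - \frac{49}{5}\right) + 20368 = \left(-77 + \frac{49}{5}\right) + 20368 = - \frac{336}{5} + 20368 = \frac{101504}{5}$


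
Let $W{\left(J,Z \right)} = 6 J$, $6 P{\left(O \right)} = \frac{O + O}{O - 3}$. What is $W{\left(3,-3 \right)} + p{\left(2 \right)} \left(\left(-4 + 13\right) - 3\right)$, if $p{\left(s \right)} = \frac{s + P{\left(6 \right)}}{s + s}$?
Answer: $22$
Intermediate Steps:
$P{\left(O \right)} = \frac{O}{3 \left(-3 + O\right)}$ ($P{\left(O \right)} = \frac{\left(O + O\right) \frac{1}{O - 3}}{6} = \frac{2 O \frac{1}{-3 + O}}{6} = \frac{O}{3 \left(-3 + O\right)}$)
$p{\left(s \right)} = \frac{\frac{2}{3} + s}{2 s}$ ($p{\left(s \right)} = \frac{s + \frac{1}{3} \cdot 6 \frac{1}{-3 + 6}}{s + s} = \frac{s + \frac{1}{3} \cdot 6 \cdot \frac{1}{3}}{2 s} = \left(s + \frac{1}{3} \cdot 6 \cdot \frac{1}{3}\right) \frac{1}{2 s} = \left(s + \frac{2}{3}\right) \frac{1}{2 s} = \left(\frac{2}{3} + s\right) \frac{1}{2 s} = \frac{\frac{2}{3} + s}{2 s}$)
$W{\left(3,-3 \right)} + p{\left(2 \right)} \left(\left(-4 + 13\right) - 3\right) = 6 \cdot 3 + \frac{2 + 3 \cdot 2}{6 \cdot 2} \left(\left(-4 + 13\right) - 3\right) = 18 + \frac{1}{6} \cdot \frac{1}{2} \left(2 + 6\right) \left(9 - 3\right) = 18 + \frac{1}{6} \cdot \frac{1}{2} \cdot 8 \cdot 6 = 18 + \frac{2}{3} \cdot 6 = 18 + 4 = 22$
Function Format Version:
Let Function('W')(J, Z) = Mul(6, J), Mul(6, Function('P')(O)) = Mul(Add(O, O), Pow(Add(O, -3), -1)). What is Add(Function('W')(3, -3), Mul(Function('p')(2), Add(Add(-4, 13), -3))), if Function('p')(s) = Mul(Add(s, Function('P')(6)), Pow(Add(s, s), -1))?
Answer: 22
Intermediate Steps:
Function('P')(O) = Mul(Rational(1, 3), O, Pow(Add(-3, O), -1)) (Function('P')(O) = Mul(Rational(1, 6), Mul(Add(O, O), Pow(Add(O, -3), -1))) = Mul(Rational(1, 6), Mul(Mul(2, O), Pow(Add(-3, O), -1))) = Mul(Rational(1, 6), Mul(2, O, Pow(Add(-3, O), -1))) = Mul(Rational(1, 3), O, Pow(Add(-3, O), -1)))
Function('p')(s) = Mul(Rational(1, 2), Pow(s, -1), Add(Rational(2, 3), s)) (Function('p')(s) = Mul(Add(s, Mul(Rational(1, 3), 6, Pow(Add(-3, 6), -1))), Pow(Add(s, s), -1)) = Mul(Add(s, Mul(Rational(1, 3), 6, Pow(3, -1))), Pow(Mul(2, s), -1)) = Mul(Add(s, Mul(Rational(1, 3), 6, Rational(1, 3))), Mul(Rational(1, 2), Pow(s, -1))) = Mul(Add(s, Rational(2, 3)), Mul(Rational(1, 2), Pow(s, -1))) = Mul(Add(Rational(2, 3), s), Mul(Rational(1, 2), Pow(s, -1))) = Mul(Rational(1, 2), Pow(s, -1), Add(Rational(2, 3), s)))
Add(Function('W')(3, -3), Mul(Function('p')(2), Add(Add(-4, 13), -3))) = Add(Mul(6, 3), Mul(Mul(Rational(1, 6), Pow(2, -1), Add(2, Mul(3, 2))), Add(Add(-4, 13), -3))) = Add(18, Mul(Mul(Rational(1, 6), Rational(1, 2), Add(2, 6)), Add(9, -3))) = Add(18, Mul(Mul(Rational(1, 6), Rational(1, 2), 8), 6)) = Add(18, Mul(Rational(2, 3), 6)) = Add(18, 4) = 22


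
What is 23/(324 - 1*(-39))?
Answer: 23/363 ≈ 0.063361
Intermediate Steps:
23/(324 - 1*(-39)) = 23/(324 + 39) = 23/363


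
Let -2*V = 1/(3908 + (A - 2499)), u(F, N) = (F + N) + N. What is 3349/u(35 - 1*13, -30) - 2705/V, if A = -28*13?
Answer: 214827751/38 ≈ 5.6534e+6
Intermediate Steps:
A = -364
u(F, N) = F + 2*N
V = -1/2090 (V = -1/(2*(3908 + (-364 - 2499))) = -1/(2*(3908 - 2863)) = -½/1045 = -½*1/1045 = -1/2090 ≈ -0.00047847)
3349/u(35 - 1*13, -30) - 2705/V = 3349/((35 - 1*13) + 2*(-30)) - 2705/(-1/2090) = 3349/((35 - 13) - 60) - 2705*(-2090) = 3349/(22 - 60) + 5653450 = 3349/(-38) + 5653450 = 3349*(-1/38) + 5653450 = -3349/38 + 5653450 = 214827751/38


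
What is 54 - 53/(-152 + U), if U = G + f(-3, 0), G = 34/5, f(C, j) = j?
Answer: 39469/726 ≈ 54.365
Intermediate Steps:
G = 34/5 (G = 34*(⅕) = 34/5 ≈ 6.8000)
U = 34/5 (U = 34/5 + 0 = 34/5 ≈ 6.8000)
54 - 53/(-152 + U) = 54 - 53/(-152 + 34/5) = 54 - 53/(-726/5) = 54 - 53*(-5/726) = 54 + 265/726 = 39469/726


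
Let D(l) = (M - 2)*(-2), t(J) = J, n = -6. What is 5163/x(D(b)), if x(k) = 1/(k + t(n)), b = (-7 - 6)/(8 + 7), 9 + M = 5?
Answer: 30978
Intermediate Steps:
M = -4 (M = -9 + 5 = -4)
b = -13/15 ≈ -0.86667
D(l) = 12 (D(l) = (-4 - 2)*(-2) = -6*(-2) = 12)
x(k) = 1/(-6 + k) (x(k) = 1/(k - 6) = 1/(-6 + k))
5163/x(D(b)) = 5163/(1/(-6 + 12)) = 5163/(1/6) = 5163*6 = 30978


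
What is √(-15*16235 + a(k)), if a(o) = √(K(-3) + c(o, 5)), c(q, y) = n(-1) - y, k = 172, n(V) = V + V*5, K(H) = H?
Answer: √(-243525 + I*√14) ≈ 0.004 + 493.48*I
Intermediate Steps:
n(V) = 6*V (n(V) = V + 5*V = 6*V)
c(q, y) = -6 - y (c(q, y) = 6*(-1) - y = -6 - y)
a(o) = I*√14 (a(o) = √(-3 + (-6 - 1*5)) = √(-3 + (-6 - 5)) = √(-3 - 11) = √(-14) = I*√14)
√(-15*16235 + a(k)) = √(-15*16235 + I*√14) = √(-243525 + I*√14)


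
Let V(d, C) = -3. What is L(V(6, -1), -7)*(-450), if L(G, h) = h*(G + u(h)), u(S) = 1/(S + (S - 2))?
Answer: -77175/8 ≈ -9646.9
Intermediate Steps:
u(S) = 1/(-2 + 2*S) (u(S) = 1/(S + (-2 + S)) = 1/(-2 + 2*S))
L(G, h) = h*(G + 1/(2*(-1 + h)))
L(V(6, -1), -7)*(-450) = ((½)*(-7)*(1 + 2*(-3)*(-1 - 7))/(-1 - 7))*(-450) = ((½)*(-7)*(1 + 2*(-3)*(-8))/(-8))*(-450) = ((½)*(-7)*(-⅛)*(1 + 48))*(-450) = ((½)*(-7)*(-⅛)*49)*(-450) = (343/16)*(-450) = -77175/8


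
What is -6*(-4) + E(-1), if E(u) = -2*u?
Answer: 26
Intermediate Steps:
-6*(-4) + E(-1) = -6*(-4) - 2*(-1) = 24 + 2 = 26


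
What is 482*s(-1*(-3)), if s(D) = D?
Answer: 1446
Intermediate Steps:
482*s(-1*(-3)) = 482*(-1*(-3)) = 482*3 = 1446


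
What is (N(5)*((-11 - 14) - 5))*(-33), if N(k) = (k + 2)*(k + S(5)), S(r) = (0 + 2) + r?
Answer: 83160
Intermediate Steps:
S(r) = 2 + r
N(k) = (2 + k)*(7 + k) (N(k) = (k + 2)*(k + (2 + 5)) = (2 + k)*(k + 7) = (2 + k)*(7 + k))
(N(5)*((-11 - 14) - 5))*(-33) = ((14 + 5² + 9*5)*((-11 - 14) - 5))*(-33) = ((14 + 25 + 45)*(-25 - 5))*(-33) = (84*(-30))*(-33) = -2520*(-33) = 83160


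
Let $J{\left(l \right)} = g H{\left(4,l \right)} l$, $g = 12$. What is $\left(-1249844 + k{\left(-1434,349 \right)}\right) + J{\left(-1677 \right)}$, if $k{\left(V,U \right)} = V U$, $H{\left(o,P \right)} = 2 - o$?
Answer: $-1710062$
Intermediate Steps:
$k{\left(V,U \right)} = U V$
$J{\left(l \right)} = - 24 l$ ($J{\left(l \right)} = 12 \left(2 - 4\right) l = 12 \left(-2\right) l = - 24 l$)
$\left(-1249844 + k{\left(-1434,349 \right)}\right) + J{\left(-1677 \right)} = \left(-1249844 + 349 \left(-1434\right)\right) - -40248 = \left(-1249844 - 500466\right) + 40248 = -1750310 + 40248 = -1710062$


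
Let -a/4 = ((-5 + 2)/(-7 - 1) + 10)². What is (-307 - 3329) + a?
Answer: -65065/16 ≈ -4066.6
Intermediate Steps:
a = -6889/16 (a = -4*((-5 + 2)/(-7 - 1) + 10)² = -4*(-3/(-8) + 10)² = -4*(-3*(-⅛) + 10)² = -4*(3/8 + 10)² = -4*(83/8)² = -4*6889/64 = -6889/16 ≈ -430.56)
(-307 - 3329) + a = (-307 - 3329) - 6889/16 = -3636 - 6889/16 = -65065/16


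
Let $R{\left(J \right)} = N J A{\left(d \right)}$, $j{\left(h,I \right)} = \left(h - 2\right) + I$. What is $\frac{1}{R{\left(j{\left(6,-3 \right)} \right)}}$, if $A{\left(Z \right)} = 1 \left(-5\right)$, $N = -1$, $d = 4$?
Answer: $\frac{1}{5} \approx 0.2$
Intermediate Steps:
$j{\left(h,I \right)} = -2 + I + h$ ($j{\left(h,I \right)} = \left(-2 + h\right) + I = -2 + I + h$)
$A{\left(Z \right)} = -5$
$R{\left(J \right)} = 5 J$ ($R{\left(J \right)} = - J \left(-5\right) = 5 J$)
$\frac{1}{R{\left(j{\left(6,-3 \right)} \right)}} = \frac{1}{5 \left(-2 - 3 + 6\right)} = \frac{1}{5 \cdot 1} = \frac{1}{5}$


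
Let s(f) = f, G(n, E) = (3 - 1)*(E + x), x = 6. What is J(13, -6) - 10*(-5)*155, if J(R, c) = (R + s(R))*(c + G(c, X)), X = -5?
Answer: 7646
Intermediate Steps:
G(n, E) = 12 + 2*E (G(n, E) = (3 - 1)*(E + 6) = 2*(6 + E) = 12 + 2*E)
J(R, c) = 2*R*(2 + c) (J(R, c) = (R + R)*(c + (12 + 2*(-5))) = (2*R)*(c + (12 - 10)) = (2*R)*(c + 2) = (2*R)*(2 + c) = 2*R*(2 + c))
J(13, -6) - 10*(-5)*155 = 2*13*(2 - 6) - 10*(-5)*155 = 2*13*(-4) + 50*155 = -104 + 7750 = 7646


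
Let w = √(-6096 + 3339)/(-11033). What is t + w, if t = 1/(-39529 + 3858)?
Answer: -1/35671 - I*√2757/11033 ≈ -2.8034e-5 - 0.0047591*I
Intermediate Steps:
w = -I*√2757/11033 (w = √(-2757)*(-1/11033) = (I*√2757)*(-1/11033) = -I*√2757/11033 ≈ -0.0047591*I)
t = -1/35671 (t = 1/(-35671) = -1/35671 ≈ -2.8034e-5)
t + w = -1/35671 - I*√2757/11033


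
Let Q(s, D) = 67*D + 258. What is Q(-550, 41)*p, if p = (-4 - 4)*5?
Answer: -120200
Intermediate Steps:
p = -40 (p = -8*5 = -40)
Q(s, D) = 258 + 67*D
Q(-550, 41)*p = (258 + 67*41)*(-40) = (258 + 2747)*(-40) = 3005*(-40) = -120200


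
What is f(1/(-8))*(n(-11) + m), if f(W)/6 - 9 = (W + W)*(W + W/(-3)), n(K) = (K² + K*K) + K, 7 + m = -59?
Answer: 71445/8 ≈ 8930.6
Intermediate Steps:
m = -66 (m = -7 - 59 = -66)
n(K) = K + 2*K² (n(K) = (K² + K²) + K = 2*K² + K = K + 2*K²)
f(W) = 54 + 8*W² (f(W) = 54 + 6*((W + W)*(W + W/(-3))) = 54 + 6*((2*W)*(W + W*(-⅓))) = 54 + 6*((2*W)*(W - W/3)) = 54 + 6*((2*W)*(2*W/3)) = 54 + 6*(4*W²/3) = 54 + 8*W²)
f(1/(-8))*(n(-11) + m) = (54 + 8*(1/(-8))²)*(-11*(1 + 2*(-11)) - 66) = (54 + 8*(-⅛)²)*(-11*(1 - 22) - 66) = (54 + 8*(1/64))*(-11*(-21) - 66) = (54 + ⅛)*(231 - 66) = (433/8)*165 = 71445/8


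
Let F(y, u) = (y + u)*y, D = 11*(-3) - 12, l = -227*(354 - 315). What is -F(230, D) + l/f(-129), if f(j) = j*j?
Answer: -236027801/5547 ≈ -42551.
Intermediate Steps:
l = -8853 (l = -227*39 = -8853)
D = -45 (D = -33 - 12 = -45)
f(j) = j**2
F(y, u) = y*(u + y) (F(y, u) = (u + y)*y = y*(u + y))
-F(230, D) + l/f(-129) = -230*(-45 + 230) - 8853/((-129)**2) = -230*185 - 8853/16641 = -1*42550 - 8853*1/16641 = -42550 - 2951/5547 = -236027801/5547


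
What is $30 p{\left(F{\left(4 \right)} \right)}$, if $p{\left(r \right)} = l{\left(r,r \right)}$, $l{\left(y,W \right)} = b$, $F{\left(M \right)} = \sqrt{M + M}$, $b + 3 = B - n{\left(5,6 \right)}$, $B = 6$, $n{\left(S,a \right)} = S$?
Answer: $-60$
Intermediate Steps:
$b = -2$ ($b = -3 + \left(6 - 5\right) = -3 + 1 = -2$)
$F{\left(M \right)} = \sqrt{2} \sqrt{M}$ ($F{\left(M \right)} = \sqrt{2 M} = \sqrt{2} \sqrt{M}$)
$l{\left(y,W \right)} = -2$
$p{\left(r \right)} = -2$
$30 p{\left(F{\left(4 \right)} \right)} = 30 \left(-2\right) = -60$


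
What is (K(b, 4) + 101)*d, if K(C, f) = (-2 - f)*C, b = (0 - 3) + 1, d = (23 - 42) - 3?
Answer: -2486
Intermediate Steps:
d = -22 (d = -19 - 3 = -22)
b = -2 (b = -3 + 1 = -2)
K(C, f) = C*(-2 - f)
(K(b, 4) + 101)*d = (-1*(-2)*(2 + 4) + 101)*(-22) = (-1*(-2)*6 + 101)*(-22) = (12 + 101)*(-22) = 113*(-22) = -2486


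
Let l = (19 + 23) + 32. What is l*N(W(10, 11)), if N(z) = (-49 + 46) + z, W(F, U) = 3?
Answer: 0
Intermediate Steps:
N(z) = -3 + z
l = 74 (l = 42 + 32 = 74)
l*N(W(10, 11)) = 74*(-3 + 3) = 74*0 = 0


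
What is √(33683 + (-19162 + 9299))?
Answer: 2*√5955 ≈ 154.34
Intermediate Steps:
√(33683 + (-19162 + 9299)) = √(33683 - 9863) = √23820 = 2*√5955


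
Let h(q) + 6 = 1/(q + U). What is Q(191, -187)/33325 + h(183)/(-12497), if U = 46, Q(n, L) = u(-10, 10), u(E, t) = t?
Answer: 14874671/19073983645 ≈ 0.00077984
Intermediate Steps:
Q(n, L) = 10
h(q) = -6 + 1/(46 + q) (h(q) = -6 + 1/(q + 46) = -6 + 1/(46 + q))
Q(191, -187)/33325 + h(183)/(-12497) = 10/33325 + ((-275 - 6*183)/(46 + 183))/(-12497) = 10*(1/33325) + ((-275 - 1098)/229)*(-1/12497) = 2/6665 + ((1/229)*(-1373))*(-1/12497) = 2/6665 - 1373/229*(-1/12497) = 2/6665 + 1373/2861813 = 14874671/19073983645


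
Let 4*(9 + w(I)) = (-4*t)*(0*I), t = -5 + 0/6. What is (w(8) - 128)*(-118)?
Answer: 16166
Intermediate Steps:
t = -5 (t = -5 + 0*(⅙) = -5 + 0 = -5)
w(I) = -9 (w(I) = -9 + ((-4*(-5))*(0*I))/4 = -9 + (20*0)/4 = -9 + (¼)*0 = -9 + 0 = -9)
(w(8) - 128)*(-118) = (-9 - 128)*(-118) = -137*(-118) = 16166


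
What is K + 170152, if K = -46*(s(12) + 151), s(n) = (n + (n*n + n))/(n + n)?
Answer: 162884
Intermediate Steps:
s(n) = (n**2 + 2*n)/(2*n) (s(n) = (n + (n**2 + n))/((2*n)) = (n + (n + n**2))*(1/(2*n)) = (n**2 + 2*n)*(1/(2*n)) = (n**2 + 2*n)/(2*n))
K = -7268 (K = -46*((1 + (1/2)*12) + 151) = -46*((1 + 6) + 151) = -46*(7 + 151) = -46*158 = -7268)
K + 170152 = -7268 + 170152 = 162884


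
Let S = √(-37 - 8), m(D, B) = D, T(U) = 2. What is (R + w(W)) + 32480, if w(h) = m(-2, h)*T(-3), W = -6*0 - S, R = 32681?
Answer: 65157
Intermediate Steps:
S = 3*I*√5 (S = √(-45) = 3*I*√5 ≈ 6.7082*I)
W = -3*I*√5 (W = -6*0 - 3*I*√5 = 0 - 3*I*√5 = -3*I*√5 ≈ -6.7082*I)
w(h) = -4 (w(h) = -2*2 = -4)
(R + w(W)) + 32480 = (32681 - 4) + 32480 = 32677 + 32480 = 65157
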